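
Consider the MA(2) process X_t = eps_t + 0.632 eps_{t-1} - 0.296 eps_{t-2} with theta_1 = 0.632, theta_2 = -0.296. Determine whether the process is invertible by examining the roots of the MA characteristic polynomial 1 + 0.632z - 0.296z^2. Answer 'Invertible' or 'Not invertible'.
\text{Invertible}

The MA(q) characteristic polynomial is P(z) = 1 + 0.632z - 0.296z^2.
Invertibility requires all roots to lie outside the unit circle, i.e. |z| > 1 for every root.
Set 1 + (0.632) z + (-0.296) z^2 = 0, i.e. a z^2 + b z + c = 0 with a = -0.296, b = 0.632, c = 1.
Discriminant D = b^2 - 4ac = (0.632)^2 - 4*(-0.296)*1 = 0.399424 - (-1.184) = 1.583424.
D >= 0, so the roots are real: z = (-b +/- sqrt(D)) / (2a) = (-0.632 +/- 1.258342) / (-0.592).
  z_1 = (-0.632 + 1.258342) / (-0.592) = -1.058,   |z_1| = 1.058.
  z_2 = (-0.632 - 1.258342) / (-0.592) = 3.1931,   |z_2| = 3.1931.
Moduli of all roots: 1.0580, 3.1931.
All moduli strictly greater than 1? Yes.
Verdict: Invertible.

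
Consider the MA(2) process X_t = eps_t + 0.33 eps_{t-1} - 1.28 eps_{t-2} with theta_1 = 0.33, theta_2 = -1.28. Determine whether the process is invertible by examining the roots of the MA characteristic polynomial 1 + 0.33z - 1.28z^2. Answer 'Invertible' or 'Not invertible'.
\text{Not invertible}

The MA(q) characteristic polynomial is P(z) = 1 + 0.33z - 1.28z^2.
Invertibility requires all roots to lie outside the unit circle, i.e. |z| > 1 for every root.
Set 1 + (0.33) z + (-1.28) z^2 = 0, i.e. a z^2 + b z + c = 0 with a = -1.28, b = 0.33, c = 1.
Discriminant D = b^2 - 4ac = (0.33)^2 - 4*(-1.28)*1 = 0.1089 - (-5.12) = 5.2289.
D >= 0, so the roots are real: z = (-b +/- sqrt(D)) / (2a) = (-0.33 +/- 2.286679) / (-2.56).
  z_1 = (-0.33 + 2.286679) / (-2.56) = -0.7643,   |z_1| = 0.7643.
  z_2 = (-0.33 - 2.286679) / (-2.56) = 1.0221,   |z_2| = 1.0221.
Moduli of all roots: 0.7643, 1.0221.
All moduli strictly greater than 1? No.
Verdict: Not invertible.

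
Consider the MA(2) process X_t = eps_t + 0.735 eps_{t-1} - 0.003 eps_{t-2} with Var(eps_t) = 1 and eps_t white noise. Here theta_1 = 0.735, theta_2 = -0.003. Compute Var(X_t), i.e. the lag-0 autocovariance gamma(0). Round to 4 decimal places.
\gamma(0) = 1.5402

For an MA(q) process X_t = eps_t + sum_i theta_i eps_{t-i} with
Var(eps_t) = sigma^2, the variance is
  gamma(0) = sigma^2 * (1 + sum_i theta_i^2).
  sum_i theta_i^2 = (0.735)^2 + (-0.003)^2 = 0.540225 + 0.000009 = 0.540234.
  gamma(0) = 1 * (1 + 0.540234) = 1 * 1.540234 = 1.540234, which rounds to 1.5402.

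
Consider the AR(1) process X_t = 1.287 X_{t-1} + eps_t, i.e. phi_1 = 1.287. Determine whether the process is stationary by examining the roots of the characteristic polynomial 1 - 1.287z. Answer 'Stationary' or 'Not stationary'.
\text{Not stationary}

The AR(p) characteristic polynomial is P(z) = 1 - 1.287z.
Stationarity requires all roots to lie outside the unit circle, i.e. |z| > 1 for every root.
This is linear in z: 1 + (-1.287) z = 0  =>  z = -1/(-1.287) = 0.777001,  |z| = 0.777001.
Moduli of all roots: 0.7770.
All moduli strictly greater than 1? No.
Verdict: Not stationary.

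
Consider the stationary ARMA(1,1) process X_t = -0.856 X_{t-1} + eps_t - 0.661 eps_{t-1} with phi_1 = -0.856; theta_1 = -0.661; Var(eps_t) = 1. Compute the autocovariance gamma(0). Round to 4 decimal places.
\gamma(0) = 9.6105

Multiply the model equation by X_{t-k} and take expectations. With theta_0 = psi_0 = 1 and psi_j the MA(infinity) weights, this gives
  gamma(k) - sum_i phi_i gamma(k-i) = c_k,
  c_k = sigma^2 * sum_{j=k..q} theta_j psi_{j-k}   (c_k = 0 for k > q),
using gamma(-m) = gamma(m).
psi-weights needed (psi_j = theta_j + sum_i phi_i psi_{j-i}):
  psi_1 = theta_1 + phi_1 = -0.661 + (-0.856) = -1.517
Right-hand sides:
  c_0 = sigma^2 (1 + theta_1 psi_1) = 1 * (1 + (-0.661)(-1.517)) = 1 * 2.002737 = 2.002737
  c_1 = sigma^2 theta_1 = 1 * (-0.661) = -0.661
  c_2 = 0
Equations for k = 0 and k = 1 (AR order 1):
  gamma(0) = phi_1 gamma(1) + c_0
  gamma(1) = phi_1 gamma(0) + c_1
Substituting the second into the first: gamma(0) (1 - phi_1^2) = c_0 + phi_1 c_1, so
  gamma(0) = (c_0 + phi_1 c_1) / (1 - phi_1^2) = (2.002737 + (-0.856)(-0.661)) / (1 - (-0.856)^2) = 2.568553 / 0.267264 = 9.610546.
Therefore gamma(0) = 9.6105 (to 4 decimal places).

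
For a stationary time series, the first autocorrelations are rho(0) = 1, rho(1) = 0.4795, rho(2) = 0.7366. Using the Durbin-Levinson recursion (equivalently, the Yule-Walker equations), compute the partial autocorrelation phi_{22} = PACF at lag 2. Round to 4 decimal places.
\phi_{22} = 0.6580

The PACF at lag k is phi_{kk}, the last component of the solution
to the Yule-Walker system G_k phi = r_k where
  (G_k)_{ij} = rho(|i - j|), (r_k)_i = rho(i), i,j = 1..k.
Equivalently, Durbin-Levinson gives phi_{kk} iteratively:
  phi_{11} = rho(1)
  phi_{kk} = [rho(k) - sum_{j=1..k-1} phi_{k-1,j} rho(k-j)]
            / [1 - sum_{j=1..k-1} phi_{k-1,j} rho(j)],
  phi_{k,j} = phi_{k-1,j} - phi_{kk} phi_{k-1,k-j},  j = 1..k-1.
Step k = 1:
  phi_11 = rho(1) = 0.4795.
Step k = 2:
  phi_22 = [rho(2) - phi_11 rho(1)] / [1 - phi_11 rho(1)] = [0.7366 - (0.4795)(0.4795)] / [1 - (0.4795)(0.4795)]
         = 0.50667975 / 0.77007975 = 0.658.
Therefore phi_{22} = 0.6580.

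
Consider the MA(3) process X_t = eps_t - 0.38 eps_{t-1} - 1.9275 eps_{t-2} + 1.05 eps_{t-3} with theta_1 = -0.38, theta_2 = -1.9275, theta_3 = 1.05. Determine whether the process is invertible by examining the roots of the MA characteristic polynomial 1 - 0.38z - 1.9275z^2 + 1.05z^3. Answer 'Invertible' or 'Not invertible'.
\text{Not invertible}

The MA(q) characteristic polynomial is P(z) = 1 - 0.38z - 1.9275z^2 + 1.05z^3.
Invertibility requires all roots to lie outside the unit circle, i.e. |z| > 1 for every root.
Degree 3: look for a simple real root z0 first, then factor out (1 - z/z0) and solve the remaining quadratic.
Testing z0 = 0.8: P(0.8) = 1 + (-0.38)(0.8) + (-1.9275)(0.8)^2 + (1.05)(0.8)^3
  = 1 + (-0.304) + (-1.2336) + (0.5376) = 0.  So z_0 = 0.8 is a root, |z_0| = 0.8.
Divide out the factor (1 - 1.25 z) = (1 - z/z0) (since 1/z0 = 1.25):
  P(z) = (1 - 1.25 z)(1 + (0.87) z + (-0.84) z^2)
  [check: z-coef 0.87 - (1.25) = -0.38; z^2-coef -0.84 - (1.25)(0.87) = -1.9275; z^3-coef -(1.25)(-0.84) = 1.05.]
Remaining roots from the quadratic factor 1 + (0.87) z + (-0.84) z^2:
  Set 1 + (0.87) z + (-0.84) z^2 = 0, i.e. a z^2 + b z + c = 0 with a = -0.84, b = 0.87, c = 1.
  Discriminant D = b^2 - 4ac = (0.87)^2 - 4*(-0.84)*1 = 0.7569 - (-3.36) = 4.1169.
  D >= 0, so the roots are real: z = (-b +/- sqrt(D)) / (2a) = (-0.87 +/- 2.029015) / (-1.68).
    z_1 = (-0.87 + 2.029015) / (-1.68) = -0.6899,   |z_1| = 0.6899.
    z_2 = (-0.87 - 2.029015) / (-1.68) = 1.7256,   |z_2| = 1.7256.
Moduli of all roots: 0.8000, 0.6899, 1.7256.
All moduli strictly greater than 1? No.
Verdict: Not invertible.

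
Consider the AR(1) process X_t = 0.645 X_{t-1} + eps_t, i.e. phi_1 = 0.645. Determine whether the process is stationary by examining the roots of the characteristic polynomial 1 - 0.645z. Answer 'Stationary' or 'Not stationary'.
\text{Stationary}

The AR(p) characteristic polynomial is P(z) = 1 - 0.645z.
Stationarity requires all roots to lie outside the unit circle, i.e. |z| > 1 for every root.
This is linear in z: 1 + (-0.645) z = 0  =>  z = -1/(-0.645) = 1.550388,  |z| = 1.550388.
Moduli of all roots: 1.5504.
All moduli strictly greater than 1? Yes.
Verdict: Stationary.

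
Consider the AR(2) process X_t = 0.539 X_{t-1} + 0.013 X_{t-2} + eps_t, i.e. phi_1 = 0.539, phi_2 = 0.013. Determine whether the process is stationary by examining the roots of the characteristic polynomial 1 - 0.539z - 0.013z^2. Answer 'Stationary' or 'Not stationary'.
\text{Stationary}

The AR(p) characteristic polynomial is P(z) = 1 - 0.539z - 0.013z^2.
Stationarity requires all roots to lie outside the unit circle, i.e. |z| > 1 for every root.
Set 1 + (-0.539) z + (-0.013) z^2 = 0, i.e. a z^2 + b z + c = 0 with a = -0.013, b = -0.539, c = 1.
Discriminant D = b^2 - 4ac = (-0.539)^2 - 4*(-0.013)*1 = 0.290521 - (-0.052) = 0.342521.
D >= 0, so the roots are real: z = (-b +/- sqrt(D)) / (2a) = (0.539 +/- 0.585253) / (-0.026).
  z_1 = (0.539 + 0.585253) / (-0.026) = -43.2405,   |z_1| = 43.2405.
  z_2 = (0.539 - 0.585253) / (-0.026) = 1.779,   |z_2| = 1.779.
Moduli of all roots: 43.2405, 1.7790.
All moduli strictly greater than 1? Yes.
Verdict: Stationary.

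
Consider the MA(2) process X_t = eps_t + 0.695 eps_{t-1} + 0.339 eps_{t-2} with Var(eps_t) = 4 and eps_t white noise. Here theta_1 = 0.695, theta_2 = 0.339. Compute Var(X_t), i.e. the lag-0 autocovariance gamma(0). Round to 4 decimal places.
\gamma(0) = 6.3918

For an MA(q) process X_t = eps_t + sum_i theta_i eps_{t-i} with
Var(eps_t) = sigma^2, the variance is
  gamma(0) = sigma^2 * (1 + sum_i theta_i^2).
  sum_i theta_i^2 = (0.695)^2 + (0.339)^2 = 0.483025 + 0.114921 = 0.597946.
  gamma(0) = 4 * (1 + 0.597946) = 4 * 1.597946 = 6.391784, which rounds to 6.3918.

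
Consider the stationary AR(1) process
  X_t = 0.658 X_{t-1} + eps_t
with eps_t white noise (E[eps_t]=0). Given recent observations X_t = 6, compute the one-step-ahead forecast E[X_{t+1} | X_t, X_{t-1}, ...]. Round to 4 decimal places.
E[X_{t+1} \mid \mathcal F_t] = 3.9480

For an AR(p) model X_t = c + sum_i phi_i X_{t-i} + eps_t, the
one-step-ahead conditional mean is
  E[X_{t+1} | X_t, ...] = c + sum_i phi_i X_{t+1-i}.
Substitute known values:
  E[X_{t+1} | ...] = (0.658) * (6)
                   = 3.9480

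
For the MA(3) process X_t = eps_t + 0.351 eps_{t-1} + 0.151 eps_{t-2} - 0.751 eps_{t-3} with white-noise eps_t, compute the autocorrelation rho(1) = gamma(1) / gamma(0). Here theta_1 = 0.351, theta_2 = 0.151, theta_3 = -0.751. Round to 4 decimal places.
\rho(1) = 0.1699

For an MA(q) process with theta_0 = 1, the autocovariance is
  gamma(k) = sigma^2 * sum_{i=0..q-k} theta_i * theta_{i+k},
and rho(k) = gamma(k) / gamma(0). Sigma^2 cancels.
  numerator   = (1)*(0.351) + (0.351)*(0.151) + (0.151)*(-0.751) = 0.2906.
  denominator = (1)^2 + (0.351)^2 + (0.151)^2 + (-0.751)^2 = 1.710003.
  rho(1) = 0.2906 / 1.710003 = 0.1699.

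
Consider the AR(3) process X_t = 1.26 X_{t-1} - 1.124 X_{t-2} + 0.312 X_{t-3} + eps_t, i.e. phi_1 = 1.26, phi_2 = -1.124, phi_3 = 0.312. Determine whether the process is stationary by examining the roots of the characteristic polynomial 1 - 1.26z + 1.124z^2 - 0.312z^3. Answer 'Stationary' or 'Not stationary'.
\text{Stationary}

The AR(p) characteristic polynomial is P(z) = 1 - 1.26z + 1.124z^2 - 0.312z^3.
Stationarity requires all roots to lie outside the unit circle, i.e. |z| > 1 for every root.
Degree 3: look for a simple real root z0 first, then factor out (1 - z/z0) and solve the remaining quadratic.
Testing z0 = 2.5: P(2.5) = 1 + (-1.26)(2.5) + (1.124)(2.5)^2 + (-0.312)(2.5)^3
  = 1 + (-3.15) + (7.025) + (-4.875) = 0.  So z_0 = 2.5 is a root, |z_0| = 2.5.
Divide out the factor (1 - 0.4 z) = (1 - z/z0) (since 1/z0 = 0.4):
  P(z) = (1 - 0.4 z)(1 + (-0.86) z + (0.78) z^2)
  [check: z-coef -0.86 - (0.4) = -1.26; z^2-coef 0.78 - (0.4)(-0.86) = 1.124; z^3-coef -(0.4)(0.78) = -0.312.]
Remaining roots from the quadratic factor 1 + (-0.86) z + (0.78) z^2:
  Set 1 + (-0.86) z + (0.78) z^2 = 0, i.e. a z^2 + b z + c = 0 with a = 0.78, b = -0.86, c = 1.
  Discriminant D = b^2 - 4ac = (-0.86)^2 - 4*(0.78)*1 = 0.7396 - (3.12) = -2.3804.
  D < 0, so the roots are the complex-conjugate pair z = (-b +/- i sqrt(-D)) / (2a) = 0.5513 +/- 0.989i.
  For a conjugate pair |z|^2 = z * conj(z) = (product of roots) = c/a = 1/(0.78) = 1.282051, so |z| = sqrt(1.282051) = 1.1323 for both roots.
Moduli of all roots: 2.5000, 1.1323, 1.1323.
All moduli strictly greater than 1? Yes.
Verdict: Stationary.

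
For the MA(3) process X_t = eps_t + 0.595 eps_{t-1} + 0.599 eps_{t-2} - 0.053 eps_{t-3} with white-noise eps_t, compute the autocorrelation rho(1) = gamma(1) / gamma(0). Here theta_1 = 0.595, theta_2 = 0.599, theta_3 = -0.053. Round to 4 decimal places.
\rho(1) = 0.5360

For an MA(q) process with theta_0 = 1, the autocovariance is
  gamma(k) = sigma^2 * sum_{i=0..q-k} theta_i * theta_{i+k},
and rho(k) = gamma(k) / gamma(0). Sigma^2 cancels.
  numerator   = (1)*(0.595) + (0.595)*(0.599) + (0.599)*(-0.053) = 0.919658.
  denominator = (1)^2 + (0.595)^2 + (0.599)^2 + (-0.053)^2 = 1.715635.
  rho(1) = 0.919658 / 1.715635 = 0.5360.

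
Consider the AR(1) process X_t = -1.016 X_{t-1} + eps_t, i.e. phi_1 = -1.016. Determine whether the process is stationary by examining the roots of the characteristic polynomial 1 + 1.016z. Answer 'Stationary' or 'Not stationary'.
\text{Not stationary}

The AR(p) characteristic polynomial is P(z) = 1 + 1.016z.
Stationarity requires all roots to lie outside the unit circle, i.e. |z| > 1 for every root.
This is linear in z: 1 + (1.016) z = 0  =>  z = -1/(1.016) = -0.984252,  |z| = 0.984252.
Moduli of all roots: 0.9843.
All moduli strictly greater than 1? No.
Verdict: Not stationary.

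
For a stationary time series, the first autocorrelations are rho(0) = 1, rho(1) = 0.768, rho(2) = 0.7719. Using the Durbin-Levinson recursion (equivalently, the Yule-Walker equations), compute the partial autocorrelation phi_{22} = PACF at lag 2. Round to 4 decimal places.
\phi_{22} = 0.4439

The PACF at lag k is phi_{kk}, the last component of the solution
to the Yule-Walker system G_k phi = r_k where
  (G_k)_{ij} = rho(|i - j|), (r_k)_i = rho(i), i,j = 1..k.
Equivalently, Durbin-Levinson gives phi_{kk} iteratively:
  phi_{11} = rho(1)
  phi_{kk} = [rho(k) - sum_{j=1..k-1} phi_{k-1,j} rho(k-j)]
            / [1 - sum_{j=1..k-1} phi_{k-1,j} rho(j)],
  phi_{k,j} = phi_{k-1,j} - phi_{kk} phi_{k-1,k-j},  j = 1..k-1.
Step k = 1:
  phi_11 = rho(1) = 0.768.
Step k = 2:
  phi_22 = [rho(2) - phi_11 rho(1)] / [1 - phi_11 rho(1)] = [0.7719 - (0.768)(0.768)] / [1 - (0.768)(0.768)]
         = 0.182076 / 0.410176 = 0.4439.
Therefore phi_{22} = 0.4439.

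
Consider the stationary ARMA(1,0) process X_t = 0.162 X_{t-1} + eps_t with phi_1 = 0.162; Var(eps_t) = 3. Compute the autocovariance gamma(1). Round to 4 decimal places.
\gamma(1) = 0.4991

Multiply the model equation by X_{t-k} and take expectations. With theta_0 = psi_0 = 1 and psi_j the MA(infinity) weights, this gives
  gamma(k) - sum_i phi_i gamma(k-i) = c_k,
  c_k = sigma^2 * sum_{j=k..q} theta_j psi_{j-k}   (c_k = 0 for k > q),
using gamma(-m) = gamma(m).
Pure AR (q = 0): c_0 = sigma^2 = 3, c_k = 0 for k >= 1.
Equations for k = 0 and k = 1 (AR order 1):
  gamma(0) = phi_1 gamma(1) + c_0
  gamma(1) = phi_1 gamma(0) + c_1
Substituting the second into the first: gamma(0) (1 - phi_1^2) = c_0 + phi_1 c_1, so
  gamma(0) = c_0 / (1 - phi_1^2) = 3 / (1 - (0.162)^2) = 3 / 0.973756 = 3.080854.
  gamma(1) = phi_1 gamma(0) = (0.162)(3.080854) = 0.499098.
Therefore gamma(1) = 0.4991 (to 4 decimal places).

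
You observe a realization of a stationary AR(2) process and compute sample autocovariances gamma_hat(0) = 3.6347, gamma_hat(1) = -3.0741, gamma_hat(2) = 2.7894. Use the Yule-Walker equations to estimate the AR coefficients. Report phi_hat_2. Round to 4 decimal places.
\hat\phi_{2} = 0.1831

The Yule-Walker equations for an AR(p) process read, in matrix form,
  Gamma_p phi = r_p,   with   (Gamma_p)_{ij} = gamma(|i - j|),
                       (r_p)_i = gamma(i),   i,j = 1..p.
Substitute the sample gammas (Toeplitz matrix and right-hand side of size 2):
  Gamma_p = [[3.6347, -3.0741], [-3.0741, 3.6347]]
  r_p     = [-3.0741, 2.7894]
Written out:
  3.6347 phi_1 - 3.0741 phi_2 = -3.0741
  -3.0741 phi_1 + 3.6347 phi_2 = 2.7894
Solve by Cramer's rule:
  det = gamma(0)^2 - gamma(1)^2 = (3.6347)^2 - (-3.0741)^2 = 13.21104409 - 9.45009081 = 3.76095328
  phi_hat_1 = [gamma(1) gamma(0) - gamma(1) gamma(2)] / det = [(-3.0741)(3.6347) - (-3.0741)(2.7894)] / 3.76095328 = -2.59853673 / 3.76095328 = -0.6909
  phi_hat_2 = [gamma(0) gamma(2) - gamma(1)^2] / det = [(3.6347)(2.7894) - (-3.0741)^2] / 3.76095328 = 0.68854137 / 3.76095328 = 0.1831
So phi_hat = [-0.6909, 0.1831].
Therefore phi_hat_2 = 0.1831.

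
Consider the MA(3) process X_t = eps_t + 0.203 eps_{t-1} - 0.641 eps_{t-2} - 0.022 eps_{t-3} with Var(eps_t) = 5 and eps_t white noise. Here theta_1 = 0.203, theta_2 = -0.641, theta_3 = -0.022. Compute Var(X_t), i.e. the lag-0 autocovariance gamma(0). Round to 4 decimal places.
\gamma(0) = 7.2629

For an MA(q) process X_t = eps_t + sum_i theta_i eps_{t-i} with
Var(eps_t) = sigma^2, the variance is
  gamma(0) = sigma^2 * (1 + sum_i theta_i^2).
  sum_i theta_i^2 = (0.203)^2 + (-0.641)^2 + (-0.022)^2 = 0.041209 + 0.410881 + 0.000484 = 0.452574.
  gamma(0) = 5 * (1 + 0.452574) = 5 * 1.452574 = 7.26287, which rounds to 7.2629.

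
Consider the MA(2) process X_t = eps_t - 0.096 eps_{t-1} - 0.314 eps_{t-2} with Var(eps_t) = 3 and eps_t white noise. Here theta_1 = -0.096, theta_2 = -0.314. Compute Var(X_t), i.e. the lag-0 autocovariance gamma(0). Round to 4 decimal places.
\gamma(0) = 3.3234

For an MA(q) process X_t = eps_t + sum_i theta_i eps_{t-i} with
Var(eps_t) = sigma^2, the variance is
  gamma(0) = sigma^2 * (1 + sum_i theta_i^2).
  sum_i theta_i^2 = (-0.096)^2 + (-0.314)^2 = 0.009216 + 0.098596 = 0.107812.
  gamma(0) = 3 * (1 + 0.107812) = 3 * 1.107812 = 3.323436, which rounds to 3.3234.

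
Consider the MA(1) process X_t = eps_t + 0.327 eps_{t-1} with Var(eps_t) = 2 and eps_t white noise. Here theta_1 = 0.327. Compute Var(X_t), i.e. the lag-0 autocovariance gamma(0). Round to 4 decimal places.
\gamma(0) = 2.2139

For an MA(q) process X_t = eps_t + sum_i theta_i eps_{t-i} with
Var(eps_t) = sigma^2, the variance is
  gamma(0) = sigma^2 * (1 + sum_i theta_i^2).
  sum_i theta_i^2 = (0.327)^2 = 0.106929.
  gamma(0) = 2 * (1 + 0.106929) = 2 * 1.106929 = 2.213858, which rounds to 2.2139.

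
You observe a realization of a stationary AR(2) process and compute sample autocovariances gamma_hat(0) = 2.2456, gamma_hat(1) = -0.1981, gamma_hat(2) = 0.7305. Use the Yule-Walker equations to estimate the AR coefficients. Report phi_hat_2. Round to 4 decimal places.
\hat\phi_{2} = 0.3200

The Yule-Walker equations for an AR(p) process read, in matrix form,
  Gamma_p phi = r_p,   with   (Gamma_p)_{ij} = gamma(|i - j|),
                       (r_p)_i = gamma(i),   i,j = 1..p.
Substitute the sample gammas (Toeplitz matrix and right-hand side of size 2):
  Gamma_p = [[2.2456, -0.1981], [-0.1981, 2.2456]]
  r_p     = [-0.1981, 0.7305]
Written out:
  2.2456 phi_1 - 0.1981 phi_2 = -0.1981
  -0.1981 phi_1 + 2.2456 phi_2 = 0.7305
Solve by Cramer's rule:
  det = gamma(0)^2 - gamma(1)^2 = (2.2456)^2 - (-0.1981)^2 = 5.04271936 - 0.03924361 = 5.00347575
  phi_hat_1 = [gamma(1) gamma(0) - gamma(1) gamma(2)] / det = [(-0.1981)(2.2456) - (-0.1981)(0.7305)] / 5.00347575 = -0.30014131 / 5.00347575 = -0.06
  phi_hat_2 = [gamma(0) gamma(2) - gamma(1)^2] / det = [(2.2456)(0.7305) - (-0.1981)^2] / 5.00347575 = 1.60116719 / 5.00347575 = 0.32
So phi_hat = [-0.0600, 0.3200].
Therefore phi_hat_2 = 0.3200.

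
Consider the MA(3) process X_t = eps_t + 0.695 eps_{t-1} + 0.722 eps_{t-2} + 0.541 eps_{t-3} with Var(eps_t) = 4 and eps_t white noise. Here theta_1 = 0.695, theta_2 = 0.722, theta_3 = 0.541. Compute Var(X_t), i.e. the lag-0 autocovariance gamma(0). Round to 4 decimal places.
\gamma(0) = 9.1880

For an MA(q) process X_t = eps_t + sum_i theta_i eps_{t-i} with
Var(eps_t) = sigma^2, the variance is
  gamma(0) = sigma^2 * (1 + sum_i theta_i^2).
  sum_i theta_i^2 = (0.695)^2 + (0.722)^2 + (0.541)^2 = 0.483025 + 0.521284 + 0.292681 = 1.29699.
  gamma(0) = 4 * (1 + 1.29699) = 4 * 2.29699 = 9.18796, which rounds to 9.1880.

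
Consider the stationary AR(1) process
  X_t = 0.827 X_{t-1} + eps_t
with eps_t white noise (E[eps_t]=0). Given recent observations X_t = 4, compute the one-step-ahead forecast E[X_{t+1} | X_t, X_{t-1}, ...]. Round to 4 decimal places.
E[X_{t+1} \mid \mathcal F_t] = 3.3080

For an AR(p) model X_t = c + sum_i phi_i X_{t-i} + eps_t, the
one-step-ahead conditional mean is
  E[X_{t+1} | X_t, ...] = c + sum_i phi_i X_{t+1-i}.
Substitute known values:
  E[X_{t+1} | ...] = (0.827) * (4)
                   = 3.3080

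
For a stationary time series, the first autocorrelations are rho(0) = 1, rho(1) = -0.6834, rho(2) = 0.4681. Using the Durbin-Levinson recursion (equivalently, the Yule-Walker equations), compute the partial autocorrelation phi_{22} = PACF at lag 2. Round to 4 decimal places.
\phi_{22} = 0.0020

The PACF at lag k is phi_{kk}, the last component of the solution
to the Yule-Walker system G_k phi = r_k where
  (G_k)_{ij} = rho(|i - j|), (r_k)_i = rho(i), i,j = 1..k.
Equivalently, Durbin-Levinson gives phi_{kk} iteratively:
  phi_{11} = rho(1)
  phi_{kk} = [rho(k) - sum_{j=1..k-1} phi_{k-1,j} rho(k-j)]
            / [1 - sum_{j=1..k-1} phi_{k-1,j} rho(j)],
  phi_{k,j} = phi_{k-1,j} - phi_{kk} phi_{k-1,k-j},  j = 1..k-1.
Step k = 1:
  phi_11 = rho(1) = -0.6834.
Step k = 2:
  phi_22 = [rho(2) - phi_11 rho(1)] / [1 - phi_11 rho(1)] = [0.4681 - (-0.6834)(-0.6834)] / [1 - (-0.6834)(-0.6834)]
         = 0.00106444 / 0.53296444 = 0.002.
Therefore phi_{22} = 0.0020.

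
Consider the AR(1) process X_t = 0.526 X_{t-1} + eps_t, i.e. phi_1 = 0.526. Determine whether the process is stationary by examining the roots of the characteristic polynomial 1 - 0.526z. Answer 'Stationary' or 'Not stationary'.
\text{Stationary}

The AR(p) characteristic polynomial is P(z) = 1 - 0.526z.
Stationarity requires all roots to lie outside the unit circle, i.e. |z| > 1 for every root.
This is linear in z: 1 + (-0.526) z = 0  =>  z = -1/(-0.526) = 1.901141,  |z| = 1.901141.
Moduli of all roots: 1.9011.
All moduli strictly greater than 1? Yes.
Verdict: Stationary.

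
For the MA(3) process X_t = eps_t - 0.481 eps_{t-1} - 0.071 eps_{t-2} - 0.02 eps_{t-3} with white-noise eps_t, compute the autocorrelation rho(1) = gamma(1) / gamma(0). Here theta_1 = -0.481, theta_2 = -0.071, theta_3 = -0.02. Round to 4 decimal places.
\rho(1) = -0.3601

For an MA(q) process with theta_0 = 1, the autocovariance is
  gamma(k) = sigma^2 * sum_{i=0..q-k} theta_i * theta_{i+k},
and rho(k) = gamma(k) / gamma(0). Sigma^2 cancels.
  numerator   = (1)*(-0.481) + (-0.481)*(-0.071) + (-0.071)*(-0.02) = -0.445429.
  denominator = (1)^2 + (-0.481)^2 + (-0.071)^2 + (-0.02)^2 = 1.236802.
  rho(1) = -0.445429 / 1.236802 = -0.3601.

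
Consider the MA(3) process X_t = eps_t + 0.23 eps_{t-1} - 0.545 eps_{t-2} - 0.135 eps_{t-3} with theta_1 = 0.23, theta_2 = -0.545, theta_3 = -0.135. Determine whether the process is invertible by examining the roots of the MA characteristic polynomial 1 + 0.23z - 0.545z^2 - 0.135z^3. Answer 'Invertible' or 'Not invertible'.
\text{Invertible}

The MA(q) characteristic polynomial is P(z) = 1 + 0.23z - 0.545z^2 - 0.135z^3.
Invertibility requires all roots to lie outside the unit circle, i.e. |z| > 1 for every root.
Degree 3: look for a simple real root z0 first, then factor out (1 - z/z0) and solve the remaining quadratic.
Testing z0 = -4: P(-4) = 1 + (0.23)(-4) + (-0.545)(-4)^2 + (-0.135)(-4)^3
  = 1 + (-0.92) + (-8.72) + (8.64) = 0.  So z_0 = -4 is a root, |z_0| = 4.
Divide out the factor (1 + 0.25 z) = (1 - z/z0) (since 1/z0 = -0.25):
  P(z) = (1 + 0.25 z)(1 + (-0.02) z + (-0.54) z^2)
  [check: z-coef -0.02 - (-0.25) = 0.23; z^2-coef -0.54 - (-0.25)(-0.02) = -0.545; z^3-coef -(-0.25)(-0.54) = -0.135.]
Remaining roots from the quadratic factor 1 + (-0.02) z + (-0.54) z^2:
  Set 1 + (-0.02) z + (-0.54) z^2 = 0, i.e. a z^2 + b z + c = 0 with a = -0.54, b = -0.02, c = 1.
  Discriminant D = b^2 - 4ac = (-0.02)^2 - 4*(-0.54)*1 = 0.0004 - (-2.16) = 2.1604.
  D >= 0, so the roots are real: z = (-b +/- sqrt(D)) / (2a) = (0.02 +/- 1.46983) / (-1.08).
    z_1 = (0.02 + 1.46983) / (-1.08) = -1.3795,   |z_1| = 1.3795.
    z_2 = (0.02 - 1.46983) / (-1.08) = 1.3424,   |z_2| = 1.3424.
Moduli of all roots: 4.0000, 1.3795, 1.3424.
All moduli strictly greater than 1? Yes.
Verdict: Invertible.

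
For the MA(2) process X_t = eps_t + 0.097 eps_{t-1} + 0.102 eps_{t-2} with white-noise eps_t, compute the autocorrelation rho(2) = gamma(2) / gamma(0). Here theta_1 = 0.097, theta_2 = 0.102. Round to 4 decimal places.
\rho(2) = 0.1000

For an MA(q) process with theta_0 = 1, the autocovariance is
  gamma(k) = sigma^2 * sum_{i=0..q-k} theta_i * theta_{i+k},
and rho(k) = gamma(k) / gamma(0). Sigma^2 cancels.
  numerator   = (1)*(0.102) = 0.102.
  denominator = (1)^2 + (0.097)^2 + (0.102)^2 = 1.019813.
  rho(2) = 0.102 / 1.019813 = 0.1000.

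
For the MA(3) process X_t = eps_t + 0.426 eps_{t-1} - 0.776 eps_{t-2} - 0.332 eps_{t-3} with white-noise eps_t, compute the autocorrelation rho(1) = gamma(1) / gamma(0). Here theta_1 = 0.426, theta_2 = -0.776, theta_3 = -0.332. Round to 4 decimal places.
\rho(1) = 0.1864

For an MA(q) process with theta_0 = 1, the autocovariance is
  gamma(k) = sigma^2 * sum_{i=0..q-k} theta_i * theta_{i+k},
and rho(k) = gamma(k) / gamma(0). Sigma^2 cancels.
  numerator   = (1)*(0.426) + (0.426)*(-0.776) + (-0.776)*(-0.332) = 0.353056.
  denominator = (1)^2 + (0.426)^2 + (-0.776)^2 + (-0.332)^2 = 1.893876.
  rho(1) = 0.353056 / 1.893876 = 0.1864.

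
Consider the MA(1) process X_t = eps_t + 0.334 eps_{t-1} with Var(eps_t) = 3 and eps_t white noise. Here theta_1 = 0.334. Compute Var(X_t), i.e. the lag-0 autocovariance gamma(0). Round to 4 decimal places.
\gamma(0) = 3.3347

For an MA(q) process X_t = eps_t + sum_i theta_i eps_{t-i} with
Var(eps_t) = sigma^2, the variance is
  gamma(0) = sigma^2 * (1 + sum_i theta_i^2).
  sum_i theta_i^2 = (0.334)^2 = 0.111556.
  gamma(0) = 3 * (1 + 0.111556) = 3 * 1.111556 = 3.334668, which rounds to 3.3347.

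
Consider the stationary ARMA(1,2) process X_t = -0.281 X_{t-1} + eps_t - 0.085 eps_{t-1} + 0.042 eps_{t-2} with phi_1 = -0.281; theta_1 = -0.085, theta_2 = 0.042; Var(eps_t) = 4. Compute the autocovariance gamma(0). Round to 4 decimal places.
\gamma(0) = 4.6269

Multiply the model equation by X_{t-k} and take expectations. With theta_0 = psi_0 = 1 and psi_j the MA(infinity) weights, this gives
  gamma(k) - sum_i phi_i gamma(k-i) = c_k,
  c_k = sigma^2 * sum_{j=k..q} theta_j psi_{j-k}   (c_k = 0 for k > q),
using gamma(-m) = gamma(m).
psi-weights needed (psi_j = theta_j + sum_i phi_i psi_{j-i}):
  psi_1 = theta_1 + phi_1 = -0.085 + (-0.281) = -0.366
  psi_2 = theta_2 + phi_1 psi_1 = 0.042 + (-0.281)(-0.366) = 0.144846
Right-hand sides:
  c_0 = sigma^2 (1 + theta_1 psi_1 + theta_2 psi_2) = 4 * (1 + (-0.085)(-0.366) + (0.042)(0.144846)) = 4 * 1.037194 = 4.148774
  c_1 = sigma^2 (theta_1 + theta_2 psi_1) = 4 * (-0.085 + (0.042)(-0.366)) = -0.401488
  c_2 = sigma^2 theta_2 = 4 * (0.042) = 0.168
Equations for k = 0 and k = 1 (AR order 1):
  gamma(0) = phi_1 gamma(1) + c_0
  gamma(1) = phi_1 gamma(0) + c_1
Substituting the second into the first: gamma(0) (1 - phi_1^2) = c_0 + phi_1 c_1, so
  gamma(0) = (c_0 + phi_1 c_1) / (1 - phi_1^2) = (4.148774 + (-0.281)(-0.401488)) / (1 - (-0.281)^2) = 4.261592 / 0.921039 = 4.62694.
Therefore gamma(0) = 4.6269 (to 4 decimal places).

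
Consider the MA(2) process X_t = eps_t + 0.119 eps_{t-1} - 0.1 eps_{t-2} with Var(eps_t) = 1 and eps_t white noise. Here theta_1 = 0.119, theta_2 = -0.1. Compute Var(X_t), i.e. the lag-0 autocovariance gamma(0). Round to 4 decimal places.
\gamma(0) = 1.0242

For an MA(q) process X_t = eps_t + sum_i theta_i eps_{t-i} with
Var(eps_t) = sigma^2, the variance is
  gamma(0) = sigma^2 * (1 + sum_i theta_i^2).
  sum_i theta_i^2 = (0.119)^2 + (-0.1)^2 = 0.014161 + 0.01 = 0.024161.
  gamma(0) = 1 * (1 + 0.024161) = 1 * 1.024161 = 1.024161, which rounds to 1.0242.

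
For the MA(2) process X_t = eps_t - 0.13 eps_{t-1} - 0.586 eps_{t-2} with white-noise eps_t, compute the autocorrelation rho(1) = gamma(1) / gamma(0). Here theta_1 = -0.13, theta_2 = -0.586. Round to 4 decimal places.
\rho(1) = -0.0396

For an MA(q) process with theta_0 = 1, the autocovariance is
  gamma(k) = sigma^2 * sum_{i=0..q-k} theta_i * theta_{i+k},
and rho(k) = gamma(k) / gamma(0). Sigma^2 cancels.
  numerator   = (1)*(-0.13) + (-0.13)*(-0.586) = -0.05382.
  denominator = (1)^2 + (-0.13)^2 + (-0.586)^2 = 1.360296.
  rho(1) = -0.05382 / 1.360296 = -0.0396.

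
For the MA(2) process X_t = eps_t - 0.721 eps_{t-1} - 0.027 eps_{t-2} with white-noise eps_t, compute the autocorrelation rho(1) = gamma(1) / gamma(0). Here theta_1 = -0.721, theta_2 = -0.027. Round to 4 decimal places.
\rho(1) = -0.4614

For an MA(q) process with theta_0 = 1, the autocovariance is
  gamma(k) = sigma^2 * sum_{i=0..q-k} theta_i * theta_{i+k},
and rho(k) = gamma(k) / gamma(0). Sigma^2 cancels.
  numerator   = (1)*(-0.721) + (-0.721)*(-0.027) = -0.701533.
  denominator = (1)^2 + (-0.721)^2 + (-0.027)^2 = 1.52057.
  rho(1) = -0.701533 / 1.52057 = -0.4614.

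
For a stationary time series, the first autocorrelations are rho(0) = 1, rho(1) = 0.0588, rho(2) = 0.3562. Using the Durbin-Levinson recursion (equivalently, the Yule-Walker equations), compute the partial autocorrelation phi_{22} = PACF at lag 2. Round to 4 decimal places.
\phi_{22} = 0.3540

The PACF at lag k is phi_{kk}, the last component of the solution
to the Yule-Walker system G_k phi = r_k where
  (G_k)_{ij} = rho(|i - j|), (r_k)_i = rho(i), i,j = 1..k.
Equivalently, Durbin-Levinson gives phi_{kk} iteratively:
  phi_{11} = rho(1)
  phi_{kk} = [rho(k) - sum_{j=1..k-1} phi_{k-1,j} rho(k-j)]
            / [1 - sum_{j=1..k-1} phi_{k-1,j} rho(j)],
  phi_{k,j} = phi_{k-1,j} - phi_{kk} phi_{k-1,k-j},  j = 1..k-1.
Step k = 1:
  phi_11 = rho(1) = 0.0588.
Step k = 2:
  phi_22 = [rho(2) - phi_11 rho(1)] / [1 - phi_11 rho(1)] = [0.3562 - (0.0588)(0.0588)] / [1 - (0.0588)(0.0588)]
         = 0.35274256 / 0.99654256 = 0.354.
Therefore phi_{22} = 0.3540.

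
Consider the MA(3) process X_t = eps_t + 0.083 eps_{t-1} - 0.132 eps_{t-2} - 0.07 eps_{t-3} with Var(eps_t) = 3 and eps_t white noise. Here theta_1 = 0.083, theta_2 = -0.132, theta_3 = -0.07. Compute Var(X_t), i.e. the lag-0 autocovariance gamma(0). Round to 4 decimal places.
\gamma(0) = 3.0876

For an MA(q) process X_t = eps_t + sum_i theta_i eps_{t-i} with
Var(eps_t) = sigma^2, the variance is
  gamma(0) = sigma^2 * (1 + sum_i theta_i^2).
  sum_i theta_i^2 = (0.083)^2 + (-0.132)^2 + (-0.07)^2 = 0.006889 + 0.017424 + 0.0049 = 0.029213.
  gamma(0) = 3 * (1 + 0.029213) = 3 * 1.029213 = 3.087639, which rounds to 3.0876.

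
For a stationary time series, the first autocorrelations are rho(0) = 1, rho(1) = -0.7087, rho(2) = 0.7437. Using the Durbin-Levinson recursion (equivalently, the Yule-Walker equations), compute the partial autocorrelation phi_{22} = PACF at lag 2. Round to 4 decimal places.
\phi_{22} = 0.4851

The PACF at lag k is phi_{kk}, the last component of the solution
to the Yule-Walker system G_k phi = r_k where
  (G_k)_{ij} = rho(|i - j|), (r_k)_i = rho(i), i,j = 1..k.
Equivalently, Durbin-Levinson gives phi_{kk} iteratively:
  phi_{11} = rho(1)
  phi_{kk} = [rho(k) - sum_{j=1..k-1} phi_{k-1,j} rho(k-j)]
            / [1 - sum_{j=1..k-1} phi_{k-1,j} rho(j)],
  phi_{k,j} = phi_{k-1,j} - phi_{kk} phi_{k-1,k-j},  j = 1..k-1.
Step k = 1:
  phi_11 = rho(1) = -0.7087.
Step k = 2:
  phi_22 = [rho(2) - phi_11 rho(1)] / [1 - phi_11 rho(1)] = [0.7437 - (-0.7087)(-0.7087)] / [1 - (-0.7087)(-0.7087)]
         = 0.24144431 / 0.49774431 = 0.4851.
Therefore phi_{22} = 0.4851.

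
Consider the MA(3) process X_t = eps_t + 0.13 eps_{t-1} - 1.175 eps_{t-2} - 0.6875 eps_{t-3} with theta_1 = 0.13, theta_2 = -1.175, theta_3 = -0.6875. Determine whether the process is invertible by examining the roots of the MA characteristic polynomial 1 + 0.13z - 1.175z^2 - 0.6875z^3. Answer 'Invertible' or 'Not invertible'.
\text{Not invertible}

The MA(q) characteristic polynomial is P(z) = 1 + 0.13z - 1.175z^2 - 0.6875z^3.
Invertibility requires all roots to lie outside the unit circle, i.e. |z| > 1 for every root.
Degree 3: look for a simple real root z0 first, then factor out (1 - z/z0) and solve the remaining quadratic.
Testing z0 = 0.8: P(0.8) = 1 + (0.13)(0.8) + (-1.175)(0.8)^2 + (-0.6875)(0.8)^3
  = 1 + (0.104) + (-0.752) + (-0.352) = 0.  So z_0 = 0.8 is a root, |z_0| = 0.8.
Divide out the factor (1 - 1.25 z) = (1 - z/z0) (since 1/z0 = 1.25):
  P(z) = (1 - 1.25 z)(1 + (1.38) z + (0.55) z^2)
  [check: z-coef 1.38 - (1.25) = 0.13; z^2-coef 0.55 - (1.25)(1.38) = -1.175; z^3-coef -(1.25)(0.55) = -0.6875.]
Remaining roots from the quadratic factor 1 + (1.38) z + (0.55) z^2:
  Set 1 + (1.38) z + (0.55) z^2 = 0, i.e. a z^2 + b z + c = 0 with a = 0.55, b = 1.38, c = 1.
  Discriminant D = b^2 - 4ac = (1.38)^2 - 4*(0.55)*1 = 1.9044 - (2.2) = -0.2956.
  D < 0, so the roots are the complex-conjugate pair z = (-b +/- i sqrt(-D)) / (2a) = -1.2545 +/- 0.4943i.
  For a conjugate pair |z|^2 = z * conj(z) = (product of roots) = c/a = 1/(0.55) = 1.818182, so |z| = sqrt(1.818182) = 1.3484 for both roots.
Moduli of all roots: 0.8000, 1.3484, 1.3484.
All moduli strictly greater than 1? No.
Verdict: Not invertible.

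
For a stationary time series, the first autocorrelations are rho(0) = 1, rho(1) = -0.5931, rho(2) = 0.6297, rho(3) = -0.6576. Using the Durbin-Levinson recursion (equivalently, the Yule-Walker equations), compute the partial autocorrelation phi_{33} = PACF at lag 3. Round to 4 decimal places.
\phi_{33} = -0.3590

The PACF at lag k is phi_{kk}, the last component of the solution
to the Yule-Walker system G_k phi = r_k where
  (G_k)_{ij} = rho(|i - j|), (r_k)_i = rho(i), i,j = 1..k.
Equivalently, Durbin-Levinson gives phi_{kk} iteratively:
  phi_{11} = rho(1)
  phi_{kk} = [rho(k) - sum_{j=1..k-1} phi_{k-1,j} rho(k-j)]
            / [1 - sum_{j=1..k-1} phi_{k-1,j} rho(j)],
  phi_{k,j} = phi_{k-1,j} - phi_{kk} phi_{k-1,k-j},  j = 1..k-1.
Step k = 1:
  phi_11 = rho(1) = -0.5931.
Step k = 2:
  phi_22 = [rho(2) - phi_11 rho(1)] / [1 - phi_11 rho(1)] = [0.6297 - (-0.5931)(-0.5931)] / [1 - (-0.5931)(-0.5931)]
         = 0.27793239 / 0.64823239 = 0.428754.
  Update: phi_21 = phi_11 - phi_22 phi_11 = -0.5931 - (0.428754)(-0.5931) = -0.338806.
Step k = 3:
  phi_33 = [rho(3) - phi_21 rho(2) - phi_22 rho(1)] / [1 - phi_21 rho(1) - phi_22 rho(2)]
    numerator   = -0.6576 - (-0.338806)(0.6297) - (0.428754)(-0.5931) = -0.18995981
    denominator = 1 - (-0.338806)(-0.5931) - (0.428754)(0.6297) = 0.5290677
  phi_33 = -0.18995981 / 0.5290677 = -0.359.
Therefore phi_{33} = -0.3590.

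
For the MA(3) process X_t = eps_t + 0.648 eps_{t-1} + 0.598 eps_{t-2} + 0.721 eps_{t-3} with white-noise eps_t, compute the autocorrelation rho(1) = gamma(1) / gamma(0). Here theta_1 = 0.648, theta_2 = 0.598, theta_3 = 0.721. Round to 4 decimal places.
\rho(1) = 0.6384

For an MA(q) process with theta_0 = 1, the autocovariance is
  gamma(k) = sigma^2 * sum_{i=0..q-k} theta_i * theta_{i+k},
and rho(k) = gamma(k) / gamma(0). Sigma^2 cancels.
  numerator   = (1)*(0.648) + (0.648)*(0.598) + (0.598)*(0.721) = 1.466662.
  denominator = (1)^2 + (0.648)^2 + (0.598)^2 + (0.721)^2 = 2.297349.
  rho(1) = 1.466662 / 2.297349 = 0.6384.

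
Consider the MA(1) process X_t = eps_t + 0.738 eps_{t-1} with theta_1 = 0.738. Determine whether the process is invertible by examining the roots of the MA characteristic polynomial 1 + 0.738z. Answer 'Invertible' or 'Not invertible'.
\text{Invertible}

The MA(q) characteristic polynomial is P(z) = 1 + 0.738z.
Invertibility requires all roots to lie outside the unit circle, i.e. |z| > 1 for every root.
This is linear in z: 1 + (0.738) z = 0  =>  z = -1/(0.738) = -1.355014,  |z| = 1.355014.
Moduli of all roots: 1.3550.
All moduli strictly greater than 1? Yes.
Verdict: Invertible.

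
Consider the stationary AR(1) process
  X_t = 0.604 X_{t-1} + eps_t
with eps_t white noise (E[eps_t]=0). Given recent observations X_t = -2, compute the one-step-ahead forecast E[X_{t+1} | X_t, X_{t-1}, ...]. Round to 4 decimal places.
E[X_{t+1} \mid \mathcal F_t] = -1.2080

For an AR(p) model X_t = c + sum_i phi_i X_{t-i} + eps_t, the
one-step-ahead conditional mean is
  E[X_{t+1} | X_t, ...] = c + sum_i phi_i X_{t+1-i}.
Substitute known values:
  E[X_{t+1} | ...] = (0.604) * (-2)
                   = -1.2080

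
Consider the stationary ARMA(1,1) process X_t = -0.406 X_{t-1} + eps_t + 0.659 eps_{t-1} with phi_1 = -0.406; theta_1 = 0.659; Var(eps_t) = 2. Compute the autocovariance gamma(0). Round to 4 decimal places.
\gamma(0) = 2.1533

Multiply the model equation by X_{t-k} and take expectations. With theta_0 = psi_0 = 1 and psi_j the MA(infinity) weights, this gives
  gamma(k) - sum_i phi_i gamma(k-i) = c_k,
  c_k = sigma^2 * sum_{j=k..q} theta_j psi_{j-k}   (c_k = 0 for k > q),
using gamma(-m) = gamma(m).
psi-weights needed (psi_j = theta_j + sum_i phi_i psi_{j-i}):
  psi_1 = theta_1 + phi_1 = 0.659 + (-0.406) = 0.253
Right-hand sides:
  c_0 = sigma^2 (1 + theta_1 psi_1) = 2 * (1 + (0.659)(0.253)) = 2 * 1.166727 = 2.333454
  c_1 = sigma^2 theta_1 = 2 * (0.659) = 1.318
  c_2 = 0
Equations for k = 0 and k = 1 (AR order 1):
  gamma(0) = phi_1 gamma(1) + c_0
  gamma(1) = phi_1 gamma(0) + c_1
Substituting the second into the first: gamma(0) (1 - phi_1^2) = c_0 + phi_1 c_1, so
  gamma(0) = (c_0 + phi_1 c_1) / (1 - phi_1^2) = (2.333454 + (-0.406)(1.318)) / (1 - (-0.406)^2) = 1.798346 / 0.835164 = 2.153285.
Therefore gamma(0) = 2.1533 (to 4 decimal places).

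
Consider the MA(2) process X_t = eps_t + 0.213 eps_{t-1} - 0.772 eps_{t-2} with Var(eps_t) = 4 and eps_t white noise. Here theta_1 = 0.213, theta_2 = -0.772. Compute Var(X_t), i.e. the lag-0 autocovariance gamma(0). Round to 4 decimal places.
\gamma(0) = 6.5654

For an MA(q) process X_t = eps_t + sum_i theta_i eps_{t-i} with
Var(eps_t) = sigma^2, the variance is
  gamma(0) = sigma^2 * (1 + sum_i theta_i^2).
  sum_i theta_i^2 = (0.213)^2 + (-0.772)^2 = 0.045369 + 0.595984 = 0.641353.
  gamma(0) = 4 * (1 + 0.641353) = 4 * 1.641353 = 6.565412, which rounds to 6.5654.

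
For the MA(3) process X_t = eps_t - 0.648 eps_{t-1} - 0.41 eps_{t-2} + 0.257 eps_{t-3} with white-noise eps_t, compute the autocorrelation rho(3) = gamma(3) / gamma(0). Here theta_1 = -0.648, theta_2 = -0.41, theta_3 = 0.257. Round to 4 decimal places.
\rho(3) = 0.1554

For an MA(q) process with theta_0 = 1, the autocovariance is
  gamma(k) = sigma^2 * sum_{i=0..q-k} theta_i * theta_{i+k},
and rho(k) = gamma(k) / gamma(0). Sigma^2 cancels.
  numerator   = (1)*(0.257) = 0.257.
  denominator = (1)^2 + (-0.648)^2 + (-0.41)^2 + (0.257)^2 = 1.654053.
  rho(3) = 0.257 / 1.654053 = 0.1554.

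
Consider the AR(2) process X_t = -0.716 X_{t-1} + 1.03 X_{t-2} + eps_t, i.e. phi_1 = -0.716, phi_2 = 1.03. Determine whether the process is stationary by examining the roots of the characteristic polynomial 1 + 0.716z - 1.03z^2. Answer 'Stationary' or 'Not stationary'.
\text{Not stationary}

The AR(p) characteristic polynomial is P(z) = 1 + 0.716z - 1.03z^2.
Stationarity requires all roots to lie outside the unit circle, i.e. |z| > 1 for every root.
Set 1 + (0.716) z + (-1.03) z^2 = 0, i.e. a z^2 + b z + c = 0 with a = -1.03, b = 0.716, c = 1.
Discriminant D = b^2 - 4ac = (0.716)^2 - 4*(-1.03)*1 = 0.512656 - (-4.12) = 4.632656.
D >= 0, so the roots are real: z = (-b +/- sqrt(D)) / (2a) = (-0.716 +/- 2.152361) / (-2.06).
  z_1 = (-0.716 + 2.152361) / (-2.06) = -0.6973,   |z_1| = 0.6973.
  z_2 = (-0.716 - 2.152361) / (-2.06) = 1.3924,   |z_2| = 1.3924.
Moduli of all roots: 0.6973, 1.3924.
All moduli strictly greater than 1? No.
Verdict: Not stationary.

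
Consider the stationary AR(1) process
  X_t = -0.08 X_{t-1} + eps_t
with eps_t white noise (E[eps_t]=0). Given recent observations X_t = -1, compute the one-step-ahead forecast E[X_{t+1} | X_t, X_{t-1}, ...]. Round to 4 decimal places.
E[X_{t+1} \mid \mathcal F_t] = 0.0800

For an AR(p) model X_t = c + sum_i phi_i X_{t-i} + eps_t, the
one-step-ahead conditional mean is
  E[X_{t+1} | X_t, ...] = c + sum_i phi_i X_{t+1-i}.
Substitute known values:
  E[X_{t+1} | ...] = (-0.08) * (-1)
                   = 0.0800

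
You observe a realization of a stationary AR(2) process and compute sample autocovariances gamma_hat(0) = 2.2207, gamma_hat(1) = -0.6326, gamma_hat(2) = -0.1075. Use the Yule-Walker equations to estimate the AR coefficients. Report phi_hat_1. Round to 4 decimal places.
\hat\phi_{1} = -0.3250

The Yule-Walker equations for an AR(p) process read, in matrix form,
  Gamma_p phi = r_p,   with   (Gamma_p)_{ij} = gamma(|i - j|),
                       (r_p)_i = gamma(i),   i,j = 1..p.
Substitute the sample gammas (Toeplitz matrix and right-hand side of size 2):
  Gamma_p = [[2.2207, -0.6326], [-0.6326, 2.2207]]
  r_p     = [-0.6326, -0.1075]
Written out:
  2.2207 phi_1 - 0.6326 phi_2 = -0.6326
  -0.6326 phi_1 + 2.2207 phi_2 = -0.1075
Solve by Cramer's rule:
  det = gamma(0)^2 - gamma(1)^2 = (2.2207)^2 - (-0.6326)^2 = 4.93150849 - 0.40018276 = 4.53132573
  phi_hat_1 = [gamma(1) gamma(0) - gamma(1) gamma(2)] / det = [(-0.6326)(2.2207) - (-0.6326)(-0.1075)] / 4.53132573 = -1.47281932 / 4.53132573 = -0.325
  phi_hat_2 = [gamma(0) gamma(2) - gamma(1)^2] / det = [(2.2207)(-0.1075) - (-0.6326)^2] / 4.53132573 = -0.63890801 / 4.53132573 = -0.141
So phi_hat = [-0.3250, -0.1410].
Therefore phi_hat_1 = -0.3250.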